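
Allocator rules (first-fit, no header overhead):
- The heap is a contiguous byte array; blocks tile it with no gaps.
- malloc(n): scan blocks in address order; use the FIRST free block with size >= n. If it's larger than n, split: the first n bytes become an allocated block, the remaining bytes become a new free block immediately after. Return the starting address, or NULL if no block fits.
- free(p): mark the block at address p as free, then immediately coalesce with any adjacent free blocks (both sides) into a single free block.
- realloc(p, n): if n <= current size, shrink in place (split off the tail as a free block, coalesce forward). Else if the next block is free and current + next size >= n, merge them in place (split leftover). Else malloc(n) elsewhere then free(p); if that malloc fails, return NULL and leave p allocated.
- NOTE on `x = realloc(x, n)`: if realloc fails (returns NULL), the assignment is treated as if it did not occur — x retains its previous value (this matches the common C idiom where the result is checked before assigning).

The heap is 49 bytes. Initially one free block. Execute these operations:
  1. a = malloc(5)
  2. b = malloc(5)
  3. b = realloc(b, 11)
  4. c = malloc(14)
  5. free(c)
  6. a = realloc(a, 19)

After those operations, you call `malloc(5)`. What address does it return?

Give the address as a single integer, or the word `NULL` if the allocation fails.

Answer: 0

Derivation:
Op 1: a = malloc(5) -> a = 0; heap: [0-4 ALLOC][5-48 FREE]
Op 2: b = malloc(5) -> b = 5; heap: [0-4 ALLOC][5-9 ALLOC][10-48 FREE]
Op 3: b = realloc(b, 11) -> b = 5; heap: [0-4 ALLOC][5-15 ALLOC][16-48 FREE]
Op 4: c = malloc(14) -> c = 16; heap: [0-4 ALLOC][5-15 ALLOC][16-29 ALLOC][30-48 FREE]
Op 5: free(c) -> (freed c); heap: [0-4 ALLOC][5-15 ALLOC][16-48 FREE]
Op 6: a = realloc(a, 19) -> a = 16; heap: [0-4 FREE][5-15 ALLOC][16-34 ALLOC][35-48 FREE]
malloc(5): first-fit scan over [0-4 FREE][5-15 ALLOC][16-34 ALLOC][35-48 FREE] -> 0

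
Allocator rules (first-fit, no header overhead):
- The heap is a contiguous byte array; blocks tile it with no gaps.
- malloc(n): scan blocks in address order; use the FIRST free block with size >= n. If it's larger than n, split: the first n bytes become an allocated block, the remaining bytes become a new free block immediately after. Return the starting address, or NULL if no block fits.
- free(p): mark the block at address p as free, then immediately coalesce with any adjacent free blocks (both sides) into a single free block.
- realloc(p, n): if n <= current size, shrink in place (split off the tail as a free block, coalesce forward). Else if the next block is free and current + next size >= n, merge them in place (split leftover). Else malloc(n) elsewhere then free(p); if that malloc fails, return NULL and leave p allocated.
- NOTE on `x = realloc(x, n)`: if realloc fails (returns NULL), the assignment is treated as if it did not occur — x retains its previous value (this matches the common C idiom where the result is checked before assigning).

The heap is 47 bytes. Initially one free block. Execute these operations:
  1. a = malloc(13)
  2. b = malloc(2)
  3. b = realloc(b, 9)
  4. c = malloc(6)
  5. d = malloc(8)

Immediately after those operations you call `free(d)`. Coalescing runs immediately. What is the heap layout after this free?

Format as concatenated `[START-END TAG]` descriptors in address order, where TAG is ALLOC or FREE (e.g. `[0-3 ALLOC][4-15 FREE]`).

Answer: [0-12 ALLOC][13-21 ALLOC][22-27 ALLOC][28-46 FREE]

Derivation:
Op 1: a = malloc(13) -> a = 0; heap: [0-12 ALLOC][13-46 FREE]
Op 2: b = malloc(2) -> b = 13; heap: [0-12 ALLOC][13-14 ALLOC][15-46 FREE]
Op 3: b = realloc(b, 9) -> b = 13; heap: [0-12 ALLOC][13-21 ALLOC][22-46 FREE]
Op 4: c = malloc(6) -> c = 22; heap: [0-12 ALLOC][13-21 ALLOC][22-27 ALLOC][28-46 FREE]
Op 5: d = malloc(8) -> d = 28; heap: [0-12 ALLOC][13-21 ALLOC][22-27 ALLOC][28-35 ALLOC][36-46 FREE]
free(d): d = 28 -> block [28-35 ALLOC]; mark free, coalesce with adjacent free neighbors -> [0-12 ALLOC][13-21 ALLOC][22-27 ALLOC][28-46 FREE]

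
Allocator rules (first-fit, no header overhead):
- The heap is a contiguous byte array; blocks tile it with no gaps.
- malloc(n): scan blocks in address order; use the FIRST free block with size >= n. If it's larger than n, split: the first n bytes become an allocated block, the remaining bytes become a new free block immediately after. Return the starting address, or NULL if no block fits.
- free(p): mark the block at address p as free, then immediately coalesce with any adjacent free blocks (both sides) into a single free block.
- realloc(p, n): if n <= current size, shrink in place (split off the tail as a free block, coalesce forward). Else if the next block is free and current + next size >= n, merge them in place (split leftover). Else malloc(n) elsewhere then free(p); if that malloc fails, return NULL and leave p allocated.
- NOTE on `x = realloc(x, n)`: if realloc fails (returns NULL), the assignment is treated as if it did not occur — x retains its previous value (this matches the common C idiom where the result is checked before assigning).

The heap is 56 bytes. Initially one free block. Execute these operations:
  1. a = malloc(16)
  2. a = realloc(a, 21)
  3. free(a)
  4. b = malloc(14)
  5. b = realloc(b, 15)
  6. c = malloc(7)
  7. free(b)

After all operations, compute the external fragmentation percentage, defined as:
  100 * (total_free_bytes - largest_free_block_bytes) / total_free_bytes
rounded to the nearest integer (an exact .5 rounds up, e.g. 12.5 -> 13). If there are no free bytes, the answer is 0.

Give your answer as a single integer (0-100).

Op 1: a = malloc(16) -> a = 0; heap: [0-15 ALLOC][16-55 FREE]
Op 2: a = realloc(a, 21) -> a = 0; heap: [0-20 ALLOC][21-55 FREE]
Op 3: free(a) -> (freed a); heap: [0-55 FREE]
Op 4: b = malloc(14) -> b = 0; heap: [0-13 ALLOC][14-55 FREE]
Op 5: b = realloc(b, 15) -> b = 0; heap: [0-14 ALLOC][15-55 FREE]
Op 6: c = malloc(7) -> c = 15; heap: [0-14 ALLOC][15-21 ALLOC][22-55 FREE]
Op 7: free(b) -> (freed b); heap: [0-14 FREE][15-21 ALLOC][22-55 FREE]
Free blocks: [15 34] total_free=49 largest=34 -> 100*(49-34)/49 = 1500/49 ≈ 30.612 -> rounds to 31

Answer: 31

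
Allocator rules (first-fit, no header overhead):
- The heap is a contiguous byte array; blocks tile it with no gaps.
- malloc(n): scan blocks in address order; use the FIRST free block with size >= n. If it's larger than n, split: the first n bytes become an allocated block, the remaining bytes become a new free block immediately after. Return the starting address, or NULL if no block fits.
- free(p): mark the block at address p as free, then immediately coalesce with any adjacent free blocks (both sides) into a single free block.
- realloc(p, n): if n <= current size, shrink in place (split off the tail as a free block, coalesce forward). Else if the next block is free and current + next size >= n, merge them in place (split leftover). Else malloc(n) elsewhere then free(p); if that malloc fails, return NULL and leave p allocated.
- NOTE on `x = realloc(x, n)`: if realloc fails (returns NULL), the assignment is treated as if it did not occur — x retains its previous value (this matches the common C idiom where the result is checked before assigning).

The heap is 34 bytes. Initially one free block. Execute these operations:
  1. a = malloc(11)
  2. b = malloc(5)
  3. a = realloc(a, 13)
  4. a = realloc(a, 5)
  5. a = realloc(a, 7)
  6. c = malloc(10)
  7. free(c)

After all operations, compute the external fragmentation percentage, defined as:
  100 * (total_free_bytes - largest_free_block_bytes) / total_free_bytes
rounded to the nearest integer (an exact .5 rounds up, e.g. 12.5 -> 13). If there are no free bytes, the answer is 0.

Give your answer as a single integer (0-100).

Op 1: a = malloc(11) -> a = 0; heap: [0-10 ALLOC][11-33 FREE]
Op 2: b = malloc(5) -> b = 11; heap: [0-10 ALLOC][11-15 ALLOC][16-33 FREE]
Op 3: a = realloc(a, 13) -> a = 16; heap: [0-10 FREE][11-15 ALLOC][16-28 ALLOC][29-33 FREE]
Op 4: a = realloc(a, 5) -> a = 16; heap: [0-10 FREE][11-15 ALLOC][16-20 ALLOC][21-33 FREE]
Op 5: a = realloc(a, 7) -> a = 16; heap: [0-10 FREE][11-15 ALLOC][16-22 ALLOC][23-33 FREE]
Op 6: c = malloc(10) -> c = 0; heap: [0-9 ALLOC][10-10 FREE][11-15 ALLOC][16-22 ALLOC][23-33 FREE]
Op 7: free(c) -> (freed c); heap: [0-10 FREE][11-15 ALLOC][16-22 ALLOC][23-33 FREE]
Free blocks: [11 11] total_free=22 largest=11 -> 100*(22-11)/22 = 1100/22 = 50

Answer: 50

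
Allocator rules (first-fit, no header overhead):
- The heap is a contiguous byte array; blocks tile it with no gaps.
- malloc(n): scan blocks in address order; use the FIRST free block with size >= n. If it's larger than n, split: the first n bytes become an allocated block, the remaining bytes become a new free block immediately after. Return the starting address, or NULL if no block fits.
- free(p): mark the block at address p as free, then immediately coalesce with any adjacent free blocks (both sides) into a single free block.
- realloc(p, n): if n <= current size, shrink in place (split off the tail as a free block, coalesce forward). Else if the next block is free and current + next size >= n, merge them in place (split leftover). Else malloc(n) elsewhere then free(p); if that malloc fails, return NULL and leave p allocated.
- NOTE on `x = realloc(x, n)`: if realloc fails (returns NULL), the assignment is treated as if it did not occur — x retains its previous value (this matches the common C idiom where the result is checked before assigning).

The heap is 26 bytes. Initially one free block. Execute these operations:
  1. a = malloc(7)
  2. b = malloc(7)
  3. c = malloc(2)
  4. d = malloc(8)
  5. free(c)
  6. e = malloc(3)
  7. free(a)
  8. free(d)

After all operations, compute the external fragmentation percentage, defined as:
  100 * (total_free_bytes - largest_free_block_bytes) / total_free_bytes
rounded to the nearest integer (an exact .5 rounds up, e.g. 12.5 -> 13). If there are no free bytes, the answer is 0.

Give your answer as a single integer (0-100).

Answer: 37

Derivation:
Op 1: a = malloc(7) -> a = 0; heap: [0-6 ALLOC][7-25 FREE]
Op 2: b = malloc(7) -> b = 7; heap: [0-6 ALLOC][7-13 ALLOC][14-25 FREE]
Op 3: c = malloc(2) -> c = 14; heap: [0-6 ALLOC][7-13 ALLOC][14-15 ALLOC][16-25 FREE]
Op 4: d = malloc(8) -> d = 16; heap: [0-6 ALLOC][7-13 ALLOC][14-15 ALLOC][16-23 ALLOC][24-25 FREE]
Op 5: free(c) -> (freed c); heap: [0-6 ALLOC][7-13 ALLOC][14-15 FREE][16-23 ALLOC][24-25 FREE]
Op 6: e = malloc(3) -> e = NULL; heap: [0-6 ALLOC][7-13 ALLOC][14-15 FREE][16-23 ALLOC][24-25 FREE]
Op 7: free(a) -> (freed a); heap: [0-6 FREE][7-13 ALLOC][14-15 FREE][16-23 ALLOC][24-25 FREE]
Op 8: free(d) -> (freed d); heap: [0-6 FREE][7-13 ALLOC][14-25 FREE]
Free blocks: [7 12] total_free=19 largest=12 -> 100*(19-12)/19 = 700/19 ≈ 36.842 -> rounds to 37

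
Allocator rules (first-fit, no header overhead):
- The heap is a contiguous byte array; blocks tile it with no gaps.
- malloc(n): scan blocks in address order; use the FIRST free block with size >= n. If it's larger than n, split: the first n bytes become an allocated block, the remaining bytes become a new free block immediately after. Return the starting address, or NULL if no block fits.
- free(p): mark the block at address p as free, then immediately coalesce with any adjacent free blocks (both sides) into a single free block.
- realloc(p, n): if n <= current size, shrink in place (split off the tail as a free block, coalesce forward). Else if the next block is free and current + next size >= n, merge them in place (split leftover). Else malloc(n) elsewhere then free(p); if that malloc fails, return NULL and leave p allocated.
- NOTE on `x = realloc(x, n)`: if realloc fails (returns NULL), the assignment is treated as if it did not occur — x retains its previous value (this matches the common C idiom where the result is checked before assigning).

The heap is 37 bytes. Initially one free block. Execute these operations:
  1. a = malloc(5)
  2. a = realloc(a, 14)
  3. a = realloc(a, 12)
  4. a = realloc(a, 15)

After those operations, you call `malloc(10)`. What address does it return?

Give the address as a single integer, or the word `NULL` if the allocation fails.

Answer: 15

Derivation:
Op 1: a = malloc(5) -> a = 0; heap: [0-4 ALLOC][5-36 FREE]
Op 2: a = realloc(a, 14) -> a = 0; heap: [0-13 ALLOC][14-36 FREE]
Op 3: a = realloc(a, 12) -> a = 0; heap: [0-11 ALLOC][12-36 FREE]
Op 4: a = realloc(a, 15) -> a = 0; heap: [0-14 ALLOC][15-36 FREE]
malloc(10): first-fit scan over [0-14 ALLOC][15-36 FREE] -> 15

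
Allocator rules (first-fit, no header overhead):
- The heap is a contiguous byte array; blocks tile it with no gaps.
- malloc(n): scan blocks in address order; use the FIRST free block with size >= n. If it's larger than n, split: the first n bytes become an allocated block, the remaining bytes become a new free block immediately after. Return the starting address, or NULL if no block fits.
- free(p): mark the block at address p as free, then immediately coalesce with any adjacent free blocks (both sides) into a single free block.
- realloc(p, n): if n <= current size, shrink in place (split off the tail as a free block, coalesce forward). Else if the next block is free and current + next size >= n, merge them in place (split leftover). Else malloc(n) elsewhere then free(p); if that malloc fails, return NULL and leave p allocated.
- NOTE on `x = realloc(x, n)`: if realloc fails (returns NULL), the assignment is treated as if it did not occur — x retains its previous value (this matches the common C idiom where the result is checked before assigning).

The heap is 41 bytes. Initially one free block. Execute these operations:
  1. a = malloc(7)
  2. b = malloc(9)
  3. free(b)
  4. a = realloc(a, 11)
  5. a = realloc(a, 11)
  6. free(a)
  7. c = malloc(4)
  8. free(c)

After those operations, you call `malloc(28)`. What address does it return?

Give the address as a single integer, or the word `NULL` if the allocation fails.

Op 1: a = malloc(7) -> a = 0; heap: [0-6 ALLOC][7-40 FREE]
Op 2: b = malloc(9) -> b = 7; heap: [0-6 ALLOC][7-15 ALLOC][16-40 FREE]
Op 3: free(b) -> (freed b); heap: [0-6 ALLOC][7-40 FREE]
Op 4: a = realloc(a, 11) -> a = 0; heap: [0-10 ALLOC][11-40 FREE]
Op 5: a = realloc(a, 11) -> a = 0; heap: [0-10 ALLOC][11-40 FREE]
Op 6: free(a) -> (freed a); heap: [0-40 FREE]
Op 7: c = malloc(4) -> c = 0; heap: [0-3 ALLOC][4-40 FREE]
Op 8: free(c) -> (freed c); heap: [0-40 FREE]
malloc(28): first-fit scan over [0-40 FREE] -> 0

Answer: 0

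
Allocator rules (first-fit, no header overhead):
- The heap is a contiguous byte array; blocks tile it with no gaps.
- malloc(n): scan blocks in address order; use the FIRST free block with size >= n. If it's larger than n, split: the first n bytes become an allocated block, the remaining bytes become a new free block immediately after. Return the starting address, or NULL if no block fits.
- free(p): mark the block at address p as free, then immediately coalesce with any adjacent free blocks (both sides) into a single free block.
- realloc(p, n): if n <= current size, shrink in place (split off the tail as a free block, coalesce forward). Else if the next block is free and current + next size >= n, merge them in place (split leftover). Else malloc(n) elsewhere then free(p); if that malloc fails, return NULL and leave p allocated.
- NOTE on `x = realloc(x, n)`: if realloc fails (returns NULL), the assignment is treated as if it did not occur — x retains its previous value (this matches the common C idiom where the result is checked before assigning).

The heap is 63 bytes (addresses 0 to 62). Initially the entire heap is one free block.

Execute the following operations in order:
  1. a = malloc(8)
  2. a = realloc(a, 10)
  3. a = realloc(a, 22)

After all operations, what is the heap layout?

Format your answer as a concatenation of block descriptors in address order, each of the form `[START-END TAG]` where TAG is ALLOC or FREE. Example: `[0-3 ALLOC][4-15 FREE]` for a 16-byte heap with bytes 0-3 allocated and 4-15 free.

Answer: [0-21 ALLOC][22-62 FREE]

Derivation:
Op 1: a = malloc(8) -> a = 0; heap: [0-7 ALLOC][8-62 FREE]
Op 2: a = realloc(a, 10) -> a = 0; heap: [0-9 ALLOC][10-62 FREE]
Op 3: a = realloc(a, 22) -> a = 0; heap: [0-21 ALLOC][22-62 FREE]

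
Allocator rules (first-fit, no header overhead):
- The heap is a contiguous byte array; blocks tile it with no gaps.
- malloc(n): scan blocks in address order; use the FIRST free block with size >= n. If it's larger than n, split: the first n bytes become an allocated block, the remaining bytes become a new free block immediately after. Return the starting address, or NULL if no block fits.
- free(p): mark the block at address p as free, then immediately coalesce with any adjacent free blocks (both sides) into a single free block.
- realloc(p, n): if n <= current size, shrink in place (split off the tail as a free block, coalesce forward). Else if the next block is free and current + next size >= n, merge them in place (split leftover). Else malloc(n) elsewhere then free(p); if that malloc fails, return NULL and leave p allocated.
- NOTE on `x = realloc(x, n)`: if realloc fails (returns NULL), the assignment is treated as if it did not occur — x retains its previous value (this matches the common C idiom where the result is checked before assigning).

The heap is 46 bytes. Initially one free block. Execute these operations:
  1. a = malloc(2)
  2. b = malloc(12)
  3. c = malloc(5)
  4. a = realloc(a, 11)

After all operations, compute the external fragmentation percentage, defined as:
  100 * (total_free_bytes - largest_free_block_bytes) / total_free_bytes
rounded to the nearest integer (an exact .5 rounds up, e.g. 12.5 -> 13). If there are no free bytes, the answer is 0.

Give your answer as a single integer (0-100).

Answer: 11

Derivation:
Op 1: a = malloc(2) -> a = 0; heap: [0-1 ALLOC][2-45 FREE]
Op 2: b = malloc(12) -> b = 2; heap: [0-1 ALLOC][2-13 ALLOC][14-45 FREE]
Op 3: c = malloc(5) -> c = 14; heap: [0-1 ALLOC][2-13 ALLOC][14-18 ALLOC][19-45 FREE]
Op 4: a = realloc(a, 11) -> a = 19; heap: [0-1 FREE][2-13 ALLOC][14-18 ALLOC][19-29 ALLOC][30-45 FREE]
Free blocks: [2 16] total_free=18 largest=16 -> 100*(18-16)/18 = 200/18 ≈ 11.111 -> rounds to 11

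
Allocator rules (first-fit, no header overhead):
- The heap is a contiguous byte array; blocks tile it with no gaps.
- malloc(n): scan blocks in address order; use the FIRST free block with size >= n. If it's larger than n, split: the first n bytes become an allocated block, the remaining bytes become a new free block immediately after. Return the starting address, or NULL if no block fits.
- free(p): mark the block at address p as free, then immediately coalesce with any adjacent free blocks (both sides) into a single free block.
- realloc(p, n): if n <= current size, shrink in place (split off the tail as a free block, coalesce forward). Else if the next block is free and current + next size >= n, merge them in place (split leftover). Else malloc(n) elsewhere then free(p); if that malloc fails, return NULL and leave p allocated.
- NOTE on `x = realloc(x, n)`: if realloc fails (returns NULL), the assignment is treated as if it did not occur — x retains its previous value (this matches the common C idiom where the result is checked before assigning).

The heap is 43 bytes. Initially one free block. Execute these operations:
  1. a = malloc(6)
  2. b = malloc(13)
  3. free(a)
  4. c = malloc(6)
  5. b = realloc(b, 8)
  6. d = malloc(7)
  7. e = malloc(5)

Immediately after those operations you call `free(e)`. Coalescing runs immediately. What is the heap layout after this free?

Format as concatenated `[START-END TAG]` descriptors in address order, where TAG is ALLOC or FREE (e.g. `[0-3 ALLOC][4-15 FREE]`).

Answer: [0-5 ALLOC][6-13 ALLOC][14-20 ALLOC][21-42 FREE]

Derivation:
Op 1: a = malloc(6) -> a = 0; heap: [0-5 ALLOC][6-42 FREE]
Op 2: b = malloc(13) -> b = 6; heap: [0-5 ALLOC][6-18 ALLOC][19-42 FREE]
Op 3: free(a) -> (freed a); heap: [0-5 FREE][6-18 ALLOC][19-42 FREE]
Op 4: c = malloc(6) -> c = 0; heap: [0-5 ALLOC][6-18 ALLOC][19-42 FREE]
Op 5: b = realloc(b, 8) -> b = 6; heap: [0-5 ALLOC][6-13 ALLOC][14-42 FREE]
Op 6: d = malloc(7) -> d = 14; heap: [0-5 ALLOC][6-13 ALLOC][14-20 ALLOC][21-42 FREE]
Op 7: e = malloc(5) -> e = 21; heap: [0-5 ALLOC][6-13 ALLOC][14-20 ALLOC][21-25 ALLOC][26-42 FREE]
free(e): e = 21 -> block [21-25 ALLOC]; mark free, coalesce with adjacent free neighbors -> [0-5 ALLOC][6-13 ALLOC][14-20 ALLOC][21-42 FREE]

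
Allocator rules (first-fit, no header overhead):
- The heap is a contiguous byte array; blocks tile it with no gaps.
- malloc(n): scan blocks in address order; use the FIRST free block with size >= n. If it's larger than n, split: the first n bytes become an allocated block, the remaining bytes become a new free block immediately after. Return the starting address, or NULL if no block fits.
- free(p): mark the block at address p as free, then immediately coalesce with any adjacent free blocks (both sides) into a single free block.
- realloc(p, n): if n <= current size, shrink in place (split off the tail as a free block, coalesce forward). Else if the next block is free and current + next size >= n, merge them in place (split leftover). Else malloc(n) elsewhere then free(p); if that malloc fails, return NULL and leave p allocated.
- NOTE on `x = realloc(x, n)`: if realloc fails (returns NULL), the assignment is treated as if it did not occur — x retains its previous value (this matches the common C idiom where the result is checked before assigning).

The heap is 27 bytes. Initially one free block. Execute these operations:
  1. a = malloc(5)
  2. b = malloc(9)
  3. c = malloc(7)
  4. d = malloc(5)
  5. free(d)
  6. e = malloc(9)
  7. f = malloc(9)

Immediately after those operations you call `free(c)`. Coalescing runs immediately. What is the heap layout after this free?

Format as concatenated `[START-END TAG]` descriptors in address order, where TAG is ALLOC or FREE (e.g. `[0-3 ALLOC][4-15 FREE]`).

Answer: [0-4 ALLOC][5-13 ALLOC][14-26 FREE]

Derivation:
Op 1: a = malloc(5) -> a = 0; heap: [0-4 ALLOC][5-26 FREE]
Op 2: b = malloc(9) -> b = 5; heap: [0-4 ALLOC][5-13 ALLOC][14-26 FREE]
Op 3: c = malloc(7) -> c = 14; heap: [0-4 ALLOC][5-13 ALLOC][14-20 ALLOC][21-26 FREE]
Op 4: d = malloc(5) -> d = 21; heap: [0-4 ALLOC][5-13 ALLOC][14-20 ALLOC][21-25 ALLOC][26-26 FREE]
Op 5: free(d) -> (freed d); heap: [0-4 ALLOC][5-13 ALLOC][14-20 ALLOC][21-26 FREE]
Op 6: e = malloc(9) -> e = NULL; heap: [0-4 ALLOC][5-13 ALLOC][14-20 ALLOC][21-26 FREE]
Op 7: f = malloc(9) -> f = NULL; heap: [0-4 ALLOC][5-13 ALLOC][14-20 ALLOC][21-26 FREE]
free(c): c = 14 -> block [14-20 ALLOC]; mark free, coalesce with adjacent free neighbors -> [0-4 ALLOC][5-13 ALLOC][14-26 FREE]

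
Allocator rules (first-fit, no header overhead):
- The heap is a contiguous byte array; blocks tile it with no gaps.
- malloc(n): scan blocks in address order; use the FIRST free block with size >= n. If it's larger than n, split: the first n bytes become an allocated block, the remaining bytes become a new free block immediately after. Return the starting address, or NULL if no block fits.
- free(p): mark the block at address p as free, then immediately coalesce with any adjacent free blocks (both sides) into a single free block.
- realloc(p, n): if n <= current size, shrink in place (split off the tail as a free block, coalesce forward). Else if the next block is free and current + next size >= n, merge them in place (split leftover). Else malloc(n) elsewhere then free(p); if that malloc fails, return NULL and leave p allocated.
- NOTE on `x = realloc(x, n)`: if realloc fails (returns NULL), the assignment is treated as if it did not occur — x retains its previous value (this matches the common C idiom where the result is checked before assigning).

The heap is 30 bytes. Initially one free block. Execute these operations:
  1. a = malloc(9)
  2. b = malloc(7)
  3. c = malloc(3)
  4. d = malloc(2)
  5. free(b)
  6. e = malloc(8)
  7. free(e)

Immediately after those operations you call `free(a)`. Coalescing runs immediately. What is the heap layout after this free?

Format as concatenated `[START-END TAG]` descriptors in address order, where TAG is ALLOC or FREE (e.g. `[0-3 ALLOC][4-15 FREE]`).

Op 1: a = malloc(9) -> a = 0; heap: [0-8 ALLOC][9-29 FREE]
Op 2: b = malloc(7) -> b = 9; heap: [0-8 ALLOC][9-15 ALLOC][16-29 FREE]
Op 3: c = malloc(3) -> c = 16; heap: [0-8 ALLOC][9-15 ALLOC][16-18 ALLOC][19-29 FREE]
Op 4: d = malloc(2) -> d = 19; heap: [0-8 ALLOC][9-15 ALLOC][16-18 ALLOC][19-20 ALLOC][21-29 FREE]
Op 5: free(b) -> (freed b); heap: [0-8 ALLOC][9-15 FREE][16-18 ALLOC][19-20 ALLOC][21-29 FREE]
Op 6: e = malloc(8) -> e = 21; heap: [0-8 ALLOC][9-15 FREE][16-18 ALLOC][19-20 ALLOC][21-28 ALLOC][29-29 FREE]
Op 7: free(e) -> (freed e); heap: [0-8 ALLOC][9-15 FREE][16-18 ALLOC][19-20 ALLOC][21-29 FREE]
free(a): a = 0 -> block [0-8 ALLOC]; mark free, coalesce with adjacent free neighbors -> [0-15 FREE][16-18 ALLOC][19-20 ALLOC][21-29 FREE]

Answer: [0-15 FREE][16-18 ALLOC][19-20 ALLOC][21-29 FREE]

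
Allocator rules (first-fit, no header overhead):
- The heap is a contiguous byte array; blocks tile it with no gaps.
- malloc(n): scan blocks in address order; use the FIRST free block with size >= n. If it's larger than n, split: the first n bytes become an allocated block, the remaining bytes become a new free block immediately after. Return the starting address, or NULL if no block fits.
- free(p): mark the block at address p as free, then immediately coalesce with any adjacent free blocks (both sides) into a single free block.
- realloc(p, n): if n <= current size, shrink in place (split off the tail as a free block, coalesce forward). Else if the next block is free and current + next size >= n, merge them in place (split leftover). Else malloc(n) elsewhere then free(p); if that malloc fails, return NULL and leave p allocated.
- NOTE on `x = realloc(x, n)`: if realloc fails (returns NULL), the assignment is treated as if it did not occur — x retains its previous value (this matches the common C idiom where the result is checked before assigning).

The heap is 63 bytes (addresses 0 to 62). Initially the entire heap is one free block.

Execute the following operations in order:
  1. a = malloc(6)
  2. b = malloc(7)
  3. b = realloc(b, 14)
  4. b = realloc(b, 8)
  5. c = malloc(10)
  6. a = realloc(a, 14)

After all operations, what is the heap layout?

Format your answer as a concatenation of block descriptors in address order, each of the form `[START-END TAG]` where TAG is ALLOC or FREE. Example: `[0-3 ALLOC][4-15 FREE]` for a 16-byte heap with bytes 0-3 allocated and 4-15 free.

Op 1: a = malloc(6) -> a = 0; heap: [0-5 ALLOC][6-62 FREE]
Op 2: b = malloc(7) -> b = 6; heap: [0-5 ALLOC][6-12 ALLOC][13-62 FREE]
Op 3: b = realloc(b, 14) -> b = 6; heap: [0-5 ALLOC][6-19 ALLOC][20-62 FREE]
Op 4: b = realloc(b, 8) -> b = 6; heap: [0-5 ALLOC][6-13 ALLOC][14-62 FREE]
Op 5: c = malloc(10) -> c = 14; heap: [0-5 ALLOC][6-13 ALLOC][14-23 ALLOC][24-62 FREE]
Op 6: a = realloc(a, 14) -> a = 24; heap: [0-5 FREE][6-13 ALLOC][14-23 ALLOC][24-37 ALLOC][38-62 FREE]

Answer: [0-5 FREE][6-13 ALLOC][14-23 ALLOC][24-37 ALLOC][38-62 FREE]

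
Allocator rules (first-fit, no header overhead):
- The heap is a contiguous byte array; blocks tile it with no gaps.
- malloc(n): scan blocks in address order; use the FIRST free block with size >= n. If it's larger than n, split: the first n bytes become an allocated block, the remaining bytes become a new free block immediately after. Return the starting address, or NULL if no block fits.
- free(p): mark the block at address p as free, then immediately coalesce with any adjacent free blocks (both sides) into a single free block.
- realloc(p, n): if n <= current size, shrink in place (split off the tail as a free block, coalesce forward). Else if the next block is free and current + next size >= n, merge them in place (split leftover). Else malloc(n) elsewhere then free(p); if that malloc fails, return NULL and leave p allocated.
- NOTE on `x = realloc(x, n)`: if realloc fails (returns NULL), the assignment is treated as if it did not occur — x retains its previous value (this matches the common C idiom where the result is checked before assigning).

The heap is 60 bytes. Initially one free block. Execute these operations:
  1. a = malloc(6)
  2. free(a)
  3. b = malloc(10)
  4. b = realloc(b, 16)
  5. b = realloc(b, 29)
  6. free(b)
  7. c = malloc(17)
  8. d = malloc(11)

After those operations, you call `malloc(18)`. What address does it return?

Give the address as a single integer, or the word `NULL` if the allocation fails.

Op 1: a = malloc(6) -> a = 0; heap: [0-5 ALLOC][6-59 FREE]
Op 2: free(a) -> (freed a); heap: [0-59 FREE]
Op 3: b = malloc(10) -> b = 0; heap: [0-9 ALLOC][10-59 FREE]
Op 4: b = realloc(b, 16) -> b = 0; heap: [0-15 ALLOC][16-59 FREE]
Op 5: b = realloc(b, 29) -> b = 0; heap: [0-28 ALLOC][29-59 FREE]
Op 6: free(b) -> (freed b); heap: [0-59 FREE]
Op 7: c = malloc(17) -> c = 0; heap: [0-16 ALLOC][17-59 FREE]
Op 8: d = malloc(11) -> d = 17; heap: [0-16 ALLOC][17-27 ALLOC][28-59 FREE]
malloc(18): first-fit scan over [0-16 ALLOC][17-27 ALLOC][28-59 FREE] -> 28

Answer: 28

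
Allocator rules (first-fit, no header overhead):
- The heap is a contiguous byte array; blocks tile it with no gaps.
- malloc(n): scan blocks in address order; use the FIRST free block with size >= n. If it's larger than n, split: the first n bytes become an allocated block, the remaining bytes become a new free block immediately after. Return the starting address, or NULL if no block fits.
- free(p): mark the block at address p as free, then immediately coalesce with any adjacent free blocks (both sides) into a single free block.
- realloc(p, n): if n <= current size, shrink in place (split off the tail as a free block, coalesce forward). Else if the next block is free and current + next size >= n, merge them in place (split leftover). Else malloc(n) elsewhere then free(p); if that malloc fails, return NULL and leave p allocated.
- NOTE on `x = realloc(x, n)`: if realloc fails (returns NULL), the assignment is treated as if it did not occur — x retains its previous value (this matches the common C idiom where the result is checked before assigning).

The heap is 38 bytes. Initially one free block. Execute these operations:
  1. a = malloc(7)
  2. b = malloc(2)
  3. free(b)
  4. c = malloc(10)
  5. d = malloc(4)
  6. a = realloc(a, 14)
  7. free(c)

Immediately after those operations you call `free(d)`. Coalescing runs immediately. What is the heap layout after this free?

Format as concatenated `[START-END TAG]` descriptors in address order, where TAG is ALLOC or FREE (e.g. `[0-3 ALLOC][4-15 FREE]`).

Answer: [0-20 FREE][21-34 ALLOC][35-37 FREE]

Derivation:
Op 1: a = malloc(7) -> a = 0; heap: [0-6 ALLOC][7-37 FREE]
Op 2: b = malloc(2) -> b = 7; heap: [0-6 ALLOC][7-8 ALLOC][9-37 FREE]
Op 3: free(b) -> (freed b); heap: [0-6 ALLOC][7-37 FREE]
Op 4: c = malloc(10) -> c = 7; heap: [0-6 ALLOC][7-16 ALLOC][17-37 FREE]
Op 5: d = malloc(4) -> d = 17; heap: [0-6 ALLOC][7-16 ALLOC][17-20 ALLOC][21-37 FREE]
Op 6: a = realloc(a, 14) -> a = 21; heap: [0-6 FREE][7-16 ALLOC][17-20 ALLOC][21-34 ALLOC][35-37 FREE]
Op 7: free(c) -> (freed c); heap: [0-16 FREE][17-20 ALLOC][21-34 ALLOC][35-37 FREE]
free(d): d = 17 -> block [17-20 ALLOC]; mark free, coalesce with adjacent free neighbors -> [0-20 FREE][21-34 ALLOC][35-37 FREE]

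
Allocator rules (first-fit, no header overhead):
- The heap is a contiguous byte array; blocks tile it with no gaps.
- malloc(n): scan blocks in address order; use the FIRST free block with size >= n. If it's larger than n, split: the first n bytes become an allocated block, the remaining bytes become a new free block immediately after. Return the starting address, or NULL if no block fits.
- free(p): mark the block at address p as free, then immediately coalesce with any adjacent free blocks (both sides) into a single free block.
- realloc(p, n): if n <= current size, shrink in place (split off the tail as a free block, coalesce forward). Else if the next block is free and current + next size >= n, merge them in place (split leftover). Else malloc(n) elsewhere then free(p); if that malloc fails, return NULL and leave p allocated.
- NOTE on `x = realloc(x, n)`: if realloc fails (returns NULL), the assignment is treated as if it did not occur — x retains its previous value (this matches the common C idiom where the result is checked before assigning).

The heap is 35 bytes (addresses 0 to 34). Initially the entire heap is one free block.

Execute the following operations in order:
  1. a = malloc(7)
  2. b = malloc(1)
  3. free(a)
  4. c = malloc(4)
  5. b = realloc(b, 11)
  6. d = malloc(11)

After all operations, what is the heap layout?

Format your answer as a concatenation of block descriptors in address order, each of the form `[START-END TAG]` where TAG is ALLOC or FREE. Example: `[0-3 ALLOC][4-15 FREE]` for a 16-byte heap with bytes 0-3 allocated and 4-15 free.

Answer: [0-3 ALLOC][4-6 FREE][7-17 ALLOC][18-28 ALLOC][29-34 FREE]

Derivation:
Op 1: a = malloc(7) -> a = 0; heap: [0-6 ALLOC][7-34 FREE]
Op 2: b = malloc(1) -> b = 7; heap: [0-6 ALLOC][7-7 ALLOC][8-34 FREE]
Op 3: free(a) -> (freed a); heap: [0-6 FREE][7-7 ALLOC][8-34 FREE]
Op 4: c = malloc(4) -> c = 0; heap: [0-3 ALLOC][4-6 FREE][7-7 ALLOC][8-34 FREE]
Op 5: b = realloc(b, 11) -> b = 7; heap: [0-3 ALLOC][4-6 FREE][7-17 ALLOC][18-34 FREE]
Op 6: d = malloc(11) -> d = 18; heap: [0-3 ALLOC][4-6 FREE][7-17 ALLOC][18-28 ALLOC][29-34 FREE]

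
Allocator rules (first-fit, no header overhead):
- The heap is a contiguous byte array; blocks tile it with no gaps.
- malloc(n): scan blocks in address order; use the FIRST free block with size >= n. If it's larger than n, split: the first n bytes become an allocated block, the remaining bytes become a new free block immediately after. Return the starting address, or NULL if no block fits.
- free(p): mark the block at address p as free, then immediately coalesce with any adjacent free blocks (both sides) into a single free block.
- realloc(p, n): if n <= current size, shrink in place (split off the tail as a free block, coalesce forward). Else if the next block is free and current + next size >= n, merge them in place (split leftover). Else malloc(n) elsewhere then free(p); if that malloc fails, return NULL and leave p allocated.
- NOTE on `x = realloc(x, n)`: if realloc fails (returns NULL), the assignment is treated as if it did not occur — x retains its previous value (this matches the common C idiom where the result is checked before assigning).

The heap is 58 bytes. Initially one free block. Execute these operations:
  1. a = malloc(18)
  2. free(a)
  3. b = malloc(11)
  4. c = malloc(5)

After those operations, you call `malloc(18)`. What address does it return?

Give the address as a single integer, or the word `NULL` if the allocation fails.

Answer: 16

Derivation:
Op 1: a = malloc(18) -> a = 0; heap: [0-17 ALLOC][18-57 FREE]
Op 2: free(a) -> (freed a); heap: [0-57 FREE]
Op 3: b = malloc(11) -> b = 0; heap: [0-10 ALLOC][11-57 FREE]
Op 4: c = malloc(5) -> c = 11; heap: [0-10 ALLOC][11-15 ALLOC][16-57 FREE]
malloc(18): first-fit scan over [0-10 ALLOC][11-15 ALLOC][16-57 FREE] -> 16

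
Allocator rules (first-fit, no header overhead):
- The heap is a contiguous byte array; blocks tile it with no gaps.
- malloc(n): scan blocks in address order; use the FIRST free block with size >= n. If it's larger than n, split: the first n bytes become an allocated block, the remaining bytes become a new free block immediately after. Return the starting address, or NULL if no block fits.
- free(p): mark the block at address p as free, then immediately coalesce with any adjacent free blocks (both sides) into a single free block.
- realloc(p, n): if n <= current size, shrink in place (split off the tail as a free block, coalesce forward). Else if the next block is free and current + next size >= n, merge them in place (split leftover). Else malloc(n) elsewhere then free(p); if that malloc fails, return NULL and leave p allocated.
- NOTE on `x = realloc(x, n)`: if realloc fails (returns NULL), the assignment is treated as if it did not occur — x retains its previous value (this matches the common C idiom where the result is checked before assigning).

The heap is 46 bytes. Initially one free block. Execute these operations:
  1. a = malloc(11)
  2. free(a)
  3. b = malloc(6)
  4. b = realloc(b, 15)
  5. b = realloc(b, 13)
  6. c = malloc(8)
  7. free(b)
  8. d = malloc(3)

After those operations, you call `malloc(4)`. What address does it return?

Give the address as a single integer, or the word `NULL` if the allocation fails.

Op 1: a = malloc(11) -> a = 0; heap: [0-10 ALLOC][11-45 FREE]
Op 2: free(a) -> (freed a); heap: [0-45 FREE]
Op 3: b = malloc(6) -> b = 0; heap: [0-5 ALLOC][6-45 FREE]
Op 4: b = realloc(b, 15) -> b = 0; heap: [0-14 ALLOC][15-45 FREE]
Op 5: b = realloc(b, 13) -> b = 0; heap: [0-12 ALLOC][13-45 FREE]
Op 6: c = malloc(8) -> c = 13; heap: [0-12 ALLOC][13-20 ALLOC][21-45 FREE]
Op 7: free(b) -> (freed b); heap: [0-12 FREE][13-20 ALLOC][21-45 FREE]
Op 8: d = malloc(3) -> d = 0; heap: [0-2 ALLOC][3-12 FREE][13-20 ALLOC][21-45 FREE]
malloc(4): first-fit scan over [0-2 ALLOC][3-12 FREE][13-20 ALLOC][21-45 FREE] -> 3

Answer: 3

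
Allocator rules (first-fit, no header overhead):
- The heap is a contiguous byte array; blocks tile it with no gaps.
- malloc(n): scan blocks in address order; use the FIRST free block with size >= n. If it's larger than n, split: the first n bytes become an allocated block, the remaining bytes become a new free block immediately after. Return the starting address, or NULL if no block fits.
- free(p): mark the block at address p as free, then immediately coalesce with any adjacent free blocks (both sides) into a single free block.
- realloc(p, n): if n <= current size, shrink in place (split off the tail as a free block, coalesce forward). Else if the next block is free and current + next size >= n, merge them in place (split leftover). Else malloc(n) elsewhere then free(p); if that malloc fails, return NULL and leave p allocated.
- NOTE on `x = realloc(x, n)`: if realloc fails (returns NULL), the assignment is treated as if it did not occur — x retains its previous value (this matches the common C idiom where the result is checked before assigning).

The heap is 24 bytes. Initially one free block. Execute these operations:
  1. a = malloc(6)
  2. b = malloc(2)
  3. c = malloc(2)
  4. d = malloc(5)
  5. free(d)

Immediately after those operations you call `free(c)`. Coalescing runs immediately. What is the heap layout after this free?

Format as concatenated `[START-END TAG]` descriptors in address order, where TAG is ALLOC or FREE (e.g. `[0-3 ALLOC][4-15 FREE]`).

Op 1: a = malloc(6) -> a = 0; heap: [0-5 ALLOC][6-23 FREE]
Op 2: b = malloc(2) -> b = 6; heap: [0-5 ALLOC][6-7 ALLOC][8-23 FREE]
Op 3: c = malloc(2) -> c = 8; heap: [0-5 ALLOC][6-7 ALLOC][8-9 ALLOC][10-23 FREE]
Op 4: d = malloc(5) -> d = 10; heap: [0-5 ALLOC][6-7 ALLOC][8-9 ALLOC][10-14 ALLOC][15-23 FREE]
Op 5: free(d) -> (freed d); heap: [0-5 ALLOC][6-7 ALLOC][8-9 ALLOC][10-23 FREE]
free(c): c = 8 -> block [8-9 ALLOC]; mark free, coalesce with adjacent free neighbors -> [0-5 ALLOC][6-7 ALLOC][8-23 FREE]

Answer: [0-5 ALLOC][6-7 ALLOC][8-23 FREE]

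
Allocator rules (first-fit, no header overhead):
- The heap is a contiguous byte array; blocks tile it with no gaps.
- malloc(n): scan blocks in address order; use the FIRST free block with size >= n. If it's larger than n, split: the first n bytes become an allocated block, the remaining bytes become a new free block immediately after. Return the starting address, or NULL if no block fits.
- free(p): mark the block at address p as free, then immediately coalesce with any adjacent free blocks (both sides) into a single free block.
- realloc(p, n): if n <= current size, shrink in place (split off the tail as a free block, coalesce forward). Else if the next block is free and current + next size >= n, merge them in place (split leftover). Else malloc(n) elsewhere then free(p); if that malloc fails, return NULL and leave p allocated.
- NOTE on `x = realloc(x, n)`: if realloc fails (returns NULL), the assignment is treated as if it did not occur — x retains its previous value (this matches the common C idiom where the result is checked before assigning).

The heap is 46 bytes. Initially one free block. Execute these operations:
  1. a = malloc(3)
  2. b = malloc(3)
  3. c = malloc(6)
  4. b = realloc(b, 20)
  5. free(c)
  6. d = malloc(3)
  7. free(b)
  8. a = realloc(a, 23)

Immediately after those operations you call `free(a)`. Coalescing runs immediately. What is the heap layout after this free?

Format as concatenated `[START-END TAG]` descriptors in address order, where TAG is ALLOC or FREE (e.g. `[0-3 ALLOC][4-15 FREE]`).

Answer: [0-2 FREE][3-5 ALLOC][6-45 FREE]

Derivation:
Op 1: a = malloc(3) -> a = 0; heap: [0-2 ALLOC][3-45 FREE]
Op 2: b = malloc(3) -> b = 3; heap: [0-2 ALLOC][3-5 ALLOC][6-45 FREE]
Op 3: c = malloc(6) -> c = 6; heap: [0-2 ALLOC][3-5 ALLOC][6-11 ALLOC][12-45 FREE]
Op 4: b = realloc(b, 20) -> b = 12; heap: [0-2 ALLOC][3-5 FREE][6-11 ALLOC][12-31 ALLOC][32-45 FREE]
Op 5: free(c) -> (freed c); heap: [0-2 ALLOC][3-11 FREE][12-31 ALLOC][32-45 FREE]
Op 6: d = malloc(3) -> d = 3; heap: [0-2 ALLOC][3-5 ALLOC][6-11 FREE][12-31 ALLOC][32-45 FREE]
Op 7: free(b) -> (freed b); heap: [0-2 ALLOC][3-5 ALLOC][6-45 FREE]
Op 8: a = realloc(a, 23) -> a = 6; heap: [0-2 FREE][3-5 ALLOC][6-28 ALLOC][29-45 FREE]
free(a): a = 6 -> block [6-28 ALLOC]; mark free, coalesce with adjacent free neighbors -> [0-2 FREE][3-5 ALLOC][6-45 FREE]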